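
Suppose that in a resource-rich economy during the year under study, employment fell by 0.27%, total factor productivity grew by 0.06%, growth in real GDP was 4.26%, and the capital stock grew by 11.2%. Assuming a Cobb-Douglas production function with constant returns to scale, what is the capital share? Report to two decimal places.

The capital share is 0.39.

gY = gA + α·gK + (1−α)·gL, so gY − gA − gL = α(gK − gL).
4.26 − 0.06 + 0.27 = α × (11.2 − (-0.27)).
4.47 = 11.47 α, so α = 0.3897.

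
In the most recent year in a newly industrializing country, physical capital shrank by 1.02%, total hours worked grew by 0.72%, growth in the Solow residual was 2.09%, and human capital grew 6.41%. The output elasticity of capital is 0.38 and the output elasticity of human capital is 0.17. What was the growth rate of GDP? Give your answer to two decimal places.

Labor's share = 1 − 0.38 − 0.17 = 0.45.
Physical capital: 0.38 × (-1.02) = -0.3876 pp.
Human capital: 0.17 × 6.41 = 1.0897 pp.
Total hours worked: 0.45 × 0.72 = 0.324 pp.
Output growth = 2.09 + 1.0261 = 3.1161%.

GDP grew 3.12%.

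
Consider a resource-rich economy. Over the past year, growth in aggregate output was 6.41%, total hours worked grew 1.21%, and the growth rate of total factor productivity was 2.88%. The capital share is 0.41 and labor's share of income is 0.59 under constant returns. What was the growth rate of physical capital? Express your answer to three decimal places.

Labor's share = 1 − 0.41 = 0.59.
gY = gA + 0.59×1.21 + 0.41×g.
0.41×g = 6.41 − 2.88 − 0.7139 = 2.8161.
g = 2.8161 / 0.41 = 6.86854%.

6.869%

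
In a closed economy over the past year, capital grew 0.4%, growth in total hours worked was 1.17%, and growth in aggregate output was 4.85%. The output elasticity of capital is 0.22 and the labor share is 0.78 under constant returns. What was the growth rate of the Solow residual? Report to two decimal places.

The Solow residual grew 3.85%.

Labor's share = 1 − 0.22 = 0.78.
Capital: 0.22 × 0.4 = 0.088 pp.
Total hours worked: 0.78 × 1.17 = 0.9126 pp.
TFP growth = 4.85 − 1.0006 = 3.8494%.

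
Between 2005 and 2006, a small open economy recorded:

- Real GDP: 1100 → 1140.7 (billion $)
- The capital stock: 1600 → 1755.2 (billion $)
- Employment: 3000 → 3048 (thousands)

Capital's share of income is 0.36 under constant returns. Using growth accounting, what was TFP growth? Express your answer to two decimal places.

Real GDP growth = (1140.7 − 1100) / 1100 = 3.7%.
The capital stock growth = (1755.2 − 1600) / 1600 = 9.7%.
Employment growth = (3048 − 3000) / 3000 = 1.6%.
Labor's share = 1 − 0.36 = 0.64.
The capital stock: 0.36 × 9.7 = 3.492 pp.
Employment: 0.64 × 1.6 = 1.024 pp.
TFP growth = 3.7 − 4.516 = -0.816%.

-0.82%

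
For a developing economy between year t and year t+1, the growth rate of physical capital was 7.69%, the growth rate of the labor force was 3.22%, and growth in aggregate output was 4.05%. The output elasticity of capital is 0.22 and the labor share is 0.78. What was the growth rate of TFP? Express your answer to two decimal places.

-0.15%

Labor's share = 1 − 0.22 = 0.78.
Physical capital: 0.22 × 7.69 = 1.6918 pp.
The labor force: 0.78 × 3.22 = 2.5116 pp.
TFP growth = 4.05 − 4.2034 = -0.1534%.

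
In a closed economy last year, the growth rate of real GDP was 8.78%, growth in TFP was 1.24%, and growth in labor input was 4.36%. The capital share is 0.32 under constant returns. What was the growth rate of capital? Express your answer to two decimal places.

Capital grew 14.30%.

Labor's share = 1 − 0.32 = 0.68.
gY = gA + 0.68×4.36 + 0.32×g.
0.32×g = 8.78 − 1.24 − 2.9648 = 4.5752.
g = 4.5752 / 0.32 = 14.2975%.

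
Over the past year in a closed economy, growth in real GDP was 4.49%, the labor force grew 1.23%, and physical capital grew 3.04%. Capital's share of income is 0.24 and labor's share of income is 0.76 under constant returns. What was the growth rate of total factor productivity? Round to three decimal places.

Labor's share = 1 − 0.24 = 0.76.
Physical capital: 0.24 × 3.04 = 0.7296 pp.
The labor force: 0.76 × 1.23 = 0.9348 pp.
TFP growth = 4.49 − 1.6644 = 2.8256%.

2.826%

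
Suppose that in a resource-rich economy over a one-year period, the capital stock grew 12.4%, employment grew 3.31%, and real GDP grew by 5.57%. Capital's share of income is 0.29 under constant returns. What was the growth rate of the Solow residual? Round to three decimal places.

-0.376%

Labor's share = 1 − 0.29 = 0.71.
The capital stock: 0.29 × 12.4 = 3.596 pp.
Employment: 0.71 × 3.31 = 2.3501 pp.
TFP growth = 5.57 − 5.9461 = -0.3761%.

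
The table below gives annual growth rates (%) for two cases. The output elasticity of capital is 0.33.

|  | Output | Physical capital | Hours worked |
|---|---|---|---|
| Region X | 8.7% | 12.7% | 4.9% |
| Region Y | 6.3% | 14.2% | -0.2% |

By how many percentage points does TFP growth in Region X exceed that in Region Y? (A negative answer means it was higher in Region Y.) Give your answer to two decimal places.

-0.52 percentage points

Labor's share = 1 − 0.33 = 0.67.
Region X: TFP = 8.7 − 4.191 − 3.283 = 1.226%.
Region Y: TFP = 6.3 − 4.686 + 0.134 = 1.748%.
Difference = 1.226 − (1.748) = -0.522 pp.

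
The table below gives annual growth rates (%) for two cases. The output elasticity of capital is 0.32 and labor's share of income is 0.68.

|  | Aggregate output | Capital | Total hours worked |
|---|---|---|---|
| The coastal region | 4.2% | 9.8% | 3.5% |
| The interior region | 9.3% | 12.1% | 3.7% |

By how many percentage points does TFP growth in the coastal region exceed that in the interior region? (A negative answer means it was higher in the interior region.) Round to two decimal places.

-4.23 percentage points

Labor's share = 1 − 0.32 = 0.68.
The coastal region: TFP = 4.2 − 3.136 − 2.38 = -1.316%.
The interior region: TFP = 9.3 − 3.872 − 2.516 = 2.912%.
Difference = -1.316 − (2.912) = -4.228 pp.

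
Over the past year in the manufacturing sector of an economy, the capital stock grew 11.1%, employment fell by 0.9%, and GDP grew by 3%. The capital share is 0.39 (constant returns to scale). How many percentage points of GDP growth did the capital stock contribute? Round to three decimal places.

4.329

Contribution = share × growth = 0.39 × 11.1 = 4.329 pp.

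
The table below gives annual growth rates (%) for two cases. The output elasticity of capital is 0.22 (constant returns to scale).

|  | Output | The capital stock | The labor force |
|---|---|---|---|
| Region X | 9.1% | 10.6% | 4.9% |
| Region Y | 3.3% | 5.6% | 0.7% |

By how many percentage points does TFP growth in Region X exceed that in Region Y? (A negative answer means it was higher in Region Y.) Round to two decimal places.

1.42 percentage points

Labor's share = 1 − 0.22 = 0.78.
Region X: TFP = 9.1 − 2.332 − 3.822 = 2.946%.
Region Y: TFP = 3.3 − 1.232 − 0.546 = 1.522%.
Difference = 2.946 − (1.522) = 1.424 pp.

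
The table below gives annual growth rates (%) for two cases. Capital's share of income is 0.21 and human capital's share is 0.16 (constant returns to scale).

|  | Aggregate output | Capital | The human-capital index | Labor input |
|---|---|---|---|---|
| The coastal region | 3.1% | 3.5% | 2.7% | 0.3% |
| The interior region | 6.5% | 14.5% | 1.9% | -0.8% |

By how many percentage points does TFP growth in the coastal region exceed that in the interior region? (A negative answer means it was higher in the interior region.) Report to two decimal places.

Labor's share = 1 − 0.21 − 0.16 = 0.63.
The coastal region: TFP = 3.1 − 0.735 − 0.432 − 0.189 = 1.744%.
The interior region: TFP = 6.5 − 3.045 − 0.304 + 0.504 = 3.655%.
Difference = 1.744 − (3.655) = -1.911 pp.

-1.91 percentage points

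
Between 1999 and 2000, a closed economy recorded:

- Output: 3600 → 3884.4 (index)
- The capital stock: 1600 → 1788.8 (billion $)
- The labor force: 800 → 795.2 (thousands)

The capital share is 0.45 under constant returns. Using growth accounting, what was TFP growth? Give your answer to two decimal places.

TFP growth was 2.92%.

Output growth = (3884.4 − 3600) / 3600 = 7.9%.
The capital stock growth = (1788.8 − 1600) / 1600 = 11.8%.
The labor force growth = (795.2 − 800) / 800 = -0.6%.
Labor's share = 1 − 0.45 = 0.55.
The capital stock: 0.45 × 11.8 = 5.31 pp.
The labor force: 0.55 × (-0.6) = -0.33 pp.
TFP growth = 7.9 − 4.98 = 2.92%.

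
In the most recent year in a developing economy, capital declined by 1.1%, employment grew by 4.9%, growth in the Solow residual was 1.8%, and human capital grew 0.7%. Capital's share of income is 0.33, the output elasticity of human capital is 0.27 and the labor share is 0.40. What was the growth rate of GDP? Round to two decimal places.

Labor's share = 1 − 0.33 − 0.27 = 0.4.
Capital: 0.33 × (-1.1) = -0.363 pp.
Human capital: 0.27 × 0.7 = 0.189 pp.
Employment: 0.4 × 4.9 = 1.96 pp.
Output growth = 1.8 + 1.786 = 3.586%.

GDP grew 3.59%.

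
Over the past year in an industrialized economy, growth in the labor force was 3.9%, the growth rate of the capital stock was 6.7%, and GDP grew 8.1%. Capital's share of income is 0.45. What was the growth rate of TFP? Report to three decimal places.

2.940%

Labor's share = 1 − 0.45 = 0.55.
The capital stock: 0.45 × 6.7 = 3.015 pp.
The labor force: 0.55 × 3.9 = 2.145 pp.
TFP growth = 8.1 − 5.16 = 2.94%.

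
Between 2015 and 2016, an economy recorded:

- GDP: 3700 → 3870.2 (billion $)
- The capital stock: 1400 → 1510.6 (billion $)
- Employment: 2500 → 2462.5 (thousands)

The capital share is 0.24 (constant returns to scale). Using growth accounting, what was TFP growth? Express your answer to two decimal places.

TFP grew 3.84%.

GDP growth = (3870.2 − 3700) / 3700 = 4.6%.
The capital stock growth = (1510.6 − 1400) / 1400 = 7.9%.
Employment growth = (2462.5 − 2500) / 2500 = -1.5%.
Labor's share = 1 − 0.24 = 0.76.
The capital stock: 0.24 × 7.9 = 1.896 pp.
Employment: 0.76 × (-1.5) = -1.14 pp.
TFP growth = 4.6 − 0.756 = 3.844%.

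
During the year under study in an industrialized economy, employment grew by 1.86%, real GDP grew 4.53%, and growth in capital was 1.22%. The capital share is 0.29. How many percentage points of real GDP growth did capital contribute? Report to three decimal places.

Contribution = share × growth = 0.29 × 1.22 = 0.3538 pp.

0.354 percentage points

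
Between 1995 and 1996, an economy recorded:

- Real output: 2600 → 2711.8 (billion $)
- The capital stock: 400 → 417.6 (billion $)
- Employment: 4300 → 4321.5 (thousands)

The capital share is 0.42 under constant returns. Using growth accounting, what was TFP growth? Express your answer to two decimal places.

Real output growth = (2711.8 − 2600) / 2600 = 4.3%.
The capital stock growth = (417.6 − 400) / 400 = 4.4%.
Employment growth = (4321.5 − 4300) / 4300 = 0.5%.
Labor's share = 1 − 0.42 = 0.58.
The capital stock: 0.42 × 4.4 = 1.848 pp.
Employment: 0.58 × 0.5 = 0.29 pp.
TFP growth = 4.3 − 2.138 = 2.162%.

TFP growth was 2.16%.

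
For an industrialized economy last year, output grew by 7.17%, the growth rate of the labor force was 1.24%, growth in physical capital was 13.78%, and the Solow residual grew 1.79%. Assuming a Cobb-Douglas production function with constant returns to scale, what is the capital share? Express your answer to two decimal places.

The capital share is 0.33.

gY = gA + α·gK + (1−α)·gL, so gY − gA − gL = α(gK − gL).
7.17 − 1.79 − 1.24 = α × (13.78 − 1.24).
4.14 = 12.54 α, so α = 0.3301.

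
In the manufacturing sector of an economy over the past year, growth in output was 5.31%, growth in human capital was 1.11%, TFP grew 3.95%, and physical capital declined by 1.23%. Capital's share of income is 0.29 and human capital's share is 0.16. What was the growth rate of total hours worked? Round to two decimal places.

Labor's share = 1 − 0.29 − 0.16 = 0.55.
gY = gA + 0.29×(-1.23) + 0.16×1.11 + 0.55×g.
0.55×g = 5.31 − 3.95 + 0.1791 = 1.5391.
g = 1.5391 / 0.55 = 2.7984%.

2.80%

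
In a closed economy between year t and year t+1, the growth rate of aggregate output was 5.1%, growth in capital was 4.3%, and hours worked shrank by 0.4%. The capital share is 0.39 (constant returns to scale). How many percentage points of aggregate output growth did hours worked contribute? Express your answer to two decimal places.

-0.24

Labor's share = 1 − 0.39 = 0.61.
Contribution = share × growth = 0.61 × (-0.4) = -0.244 pp.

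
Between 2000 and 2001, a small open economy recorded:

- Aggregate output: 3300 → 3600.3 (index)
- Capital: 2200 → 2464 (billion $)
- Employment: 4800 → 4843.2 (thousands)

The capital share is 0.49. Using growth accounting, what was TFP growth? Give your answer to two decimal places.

Aggregate output growth = (3600.3 − 3300) / 3300 = 9.1%.
Capital growth = (2464 − 2200) / 2200 = 12%.
Employment growth = (4843.2 − 4800) / 4800 = 0.9%.
Labor's share = 1 − 0.49 = 0.51.
Capital: 0.49 × 12 = 5.88 pp.
Employment: 0.51 × 0.9 = 0.459 pp.
TFP growth = 9.1 − 6.339 = 2.761%.

TFP growth was 2.76%.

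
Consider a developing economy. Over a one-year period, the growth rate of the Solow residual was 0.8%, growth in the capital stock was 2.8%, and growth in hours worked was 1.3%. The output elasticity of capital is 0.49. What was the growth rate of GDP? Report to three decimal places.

Labor's share = 1 − 0.49 = 0.51.
The capital stock: 0.49 × 2.8 = 1.372 pp.
Hours worked: 0.51 × 1.3 = 0.663 pp.
Output growth = 0.8 + 2.035 = 2.835%.

GDP grew 2.835%.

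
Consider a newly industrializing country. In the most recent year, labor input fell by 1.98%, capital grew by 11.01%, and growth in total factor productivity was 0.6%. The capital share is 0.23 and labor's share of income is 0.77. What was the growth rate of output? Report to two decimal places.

Labor's share = 1 − 0.23 = 0.77.
Capital: 0.23 × 11.01 = 2.5323 pp.
Labor input: 0.77 × (-1.98) = -1.5246 pp.
Output growth = 0.6 + 1.0077 = 1.6077%.

Output grew 1.61%.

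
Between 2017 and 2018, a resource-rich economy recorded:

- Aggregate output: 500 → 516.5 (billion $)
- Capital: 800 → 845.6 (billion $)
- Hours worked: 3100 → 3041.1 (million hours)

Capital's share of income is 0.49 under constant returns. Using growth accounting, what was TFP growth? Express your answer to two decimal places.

Aggregate output growth = (516.5 − 500) / 500 = 3.3%.
Capital growth = (845.6 − 800) / 800 = 5.7%.
Hours worked growth = (3041.1 − 3100) / 3100 = -1.9%.
Labor's share = 1 − 0.49 = 0.51.
Capital: 0.49 × 5.7 = 2.793 pp.
Hours worked: 0.51 × (-1.9) = -0.969 pp.
TFP growth = 3.3 − 1.824 = 1.476%.

1.48%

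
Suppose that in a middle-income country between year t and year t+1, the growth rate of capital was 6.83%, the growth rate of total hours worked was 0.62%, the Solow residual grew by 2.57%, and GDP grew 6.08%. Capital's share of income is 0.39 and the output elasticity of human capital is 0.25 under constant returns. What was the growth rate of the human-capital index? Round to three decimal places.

Labor's share = 1 − 0.39 − 0.25 = 0.36.
gY = gA + 0.39×6.83 + 0.36×0.62 + 0.25×g.
0.25×g = 6.08 − 2.57 − 2.8869 = 0.6231.
g = 0.6231 / 0.25 = 2.4924%.

2.492%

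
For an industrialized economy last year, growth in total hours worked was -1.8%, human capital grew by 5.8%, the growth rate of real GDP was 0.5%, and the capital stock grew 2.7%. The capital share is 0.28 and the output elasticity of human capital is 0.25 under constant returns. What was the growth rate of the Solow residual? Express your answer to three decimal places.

-0.860%

Labor's share = 1 − 0.28 − 0.25 = 0.47.
The capital stock: 0.28 × 2.7 = 0.756 pp.
Human capital: 0.25 × 5.8 = 1.45 pp.
Total hours worked: 0.47 × (-1.8) = -0.846 pp.
TFP growth = 0.5 − 1.36 = -0.86%.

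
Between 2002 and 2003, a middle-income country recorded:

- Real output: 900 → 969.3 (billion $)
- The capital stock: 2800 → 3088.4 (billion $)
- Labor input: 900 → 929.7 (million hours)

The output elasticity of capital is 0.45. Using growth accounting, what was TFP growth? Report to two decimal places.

1.25%

Real output growth = (969.3 − 900) / 900 = 7.7%.
The capital stock growth = (3088.4 − 2800) / 2800 = 10.3%.
Labor input growth = (929.7 − 900) / 900 = 3.3%.
Labor's share = 1 − 0.45 = 0.55.
The capital stock: 0.45 × 10.3 = 4.635 pp.
Labor input: 0.55 × 3.3 = 1.815 pp.
TFP growth = 7.7 − 6.45 = 1.25%.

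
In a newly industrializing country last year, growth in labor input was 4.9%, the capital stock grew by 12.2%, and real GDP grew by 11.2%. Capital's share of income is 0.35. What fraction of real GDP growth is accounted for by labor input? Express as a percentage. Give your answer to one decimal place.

Labor's share = 1 − 0.35 = 0.65.
Labor input contributed 0.65 × 4.9 = 3.185 pp.
Share of growth = 3.185 / 11.2 × 100 = 28.438%.

Labor input accounted for 28.4% of growth.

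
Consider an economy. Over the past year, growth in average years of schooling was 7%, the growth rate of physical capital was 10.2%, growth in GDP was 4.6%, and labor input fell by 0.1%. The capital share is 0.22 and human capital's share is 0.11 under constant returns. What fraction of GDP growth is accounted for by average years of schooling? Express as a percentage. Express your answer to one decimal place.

Average years of schooling contributed 0.11 × 7 = 0.77 pp.
Share of growth = 0.77 / 4.6 × 100 = 16.739%.

Average years of schooling accounted for 16.7% of growth.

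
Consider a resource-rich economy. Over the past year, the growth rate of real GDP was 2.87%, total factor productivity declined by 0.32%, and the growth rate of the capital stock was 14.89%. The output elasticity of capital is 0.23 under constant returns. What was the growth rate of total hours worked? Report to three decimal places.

Labor's share = 1 − 0.23 = 0.77.
gY = gA + 0.23×14.89 + 0.77×g.
0.77×g = 2.87 + 0.32 − 3.4247 = -0.2347.
g = -0.2347 / 0.77 = -0.30481%.

-0.305%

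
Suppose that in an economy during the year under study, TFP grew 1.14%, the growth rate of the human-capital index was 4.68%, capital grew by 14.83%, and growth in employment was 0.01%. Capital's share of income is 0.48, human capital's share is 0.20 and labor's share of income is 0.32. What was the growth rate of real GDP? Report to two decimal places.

Labor's share = 1 − 0.48 − 0.2 = 0.32.
Capital: 0.48 × 14.83 = 7.1184 pp.
The human-capital index: 0.2 × 4.68 = 0.936 pp.
Employment: 0.32 × 0.01 = 0.0032 pp.
Output growth = 1.14 + 8.0576 = 9.1976%.

9.20%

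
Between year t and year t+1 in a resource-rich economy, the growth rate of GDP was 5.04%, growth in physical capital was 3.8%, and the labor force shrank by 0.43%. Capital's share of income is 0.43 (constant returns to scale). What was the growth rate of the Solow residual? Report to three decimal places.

Labor's share = 1 − 0.43 = 0.57.
Physical capital: 0.43 × 3.8 = 1.634 pp.
The labor force: 0.57 × (-0.43) = -0.2451 pp.
TFP growth = 5.04 − 1.3889 = 3.6511%.

3.651%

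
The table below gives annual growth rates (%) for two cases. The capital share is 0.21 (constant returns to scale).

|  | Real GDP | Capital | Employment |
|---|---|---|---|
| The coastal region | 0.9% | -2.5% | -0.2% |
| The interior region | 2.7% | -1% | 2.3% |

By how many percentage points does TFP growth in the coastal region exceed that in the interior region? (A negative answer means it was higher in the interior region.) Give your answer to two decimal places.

Labor's share = 1 − 0.21 = 0.79.
The coastal region: TFP = 0.9 + 0.525 + 0.158 = 1.583%.
The interior region: TFP = 2.7 + 0.21 − 1.817 = 1.093%.
Difference = 1.583 − (1.093) = 0.49 pp.

0.49 percentage points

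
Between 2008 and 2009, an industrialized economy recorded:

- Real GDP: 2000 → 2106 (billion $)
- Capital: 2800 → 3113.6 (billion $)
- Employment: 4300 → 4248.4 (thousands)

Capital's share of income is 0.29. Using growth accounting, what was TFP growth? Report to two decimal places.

2.90%

Real GDP growth = (2106 − 2000) / 2000 = 5.3%.
Capital growth = (3113.6 − 2800) / 2800 = 11.2%.
Employment growth = (4248.4 − 4300) / 4300 = -1.2%.
Labor's share = 1 − 0.29 = 0.71.
Capital: 0.29 × 11.2 = 3.248 pp.
Employment: 0.71 × (-1.2) = -0.852 pp.
TFP growth = 5.3 − 2.396 = 2.904%.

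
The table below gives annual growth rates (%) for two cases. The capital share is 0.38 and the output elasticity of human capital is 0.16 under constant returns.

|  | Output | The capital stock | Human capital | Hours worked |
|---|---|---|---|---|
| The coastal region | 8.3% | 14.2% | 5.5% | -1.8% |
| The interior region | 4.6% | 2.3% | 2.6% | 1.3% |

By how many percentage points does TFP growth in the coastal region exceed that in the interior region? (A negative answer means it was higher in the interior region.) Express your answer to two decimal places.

0.14 percentage points

Labor's share = 1 − 0.38 − 0.16 = 0.46.
The coastal region: TFP = 8.3 − 5.396 − 0.88 + 0.828 = 2.852%.
The interior region: TFP = 4.6 − 0.874 − 0.416 − 0.598 = 2.712%.
Difference = 2.852 − (2.712) = 0.14 pp.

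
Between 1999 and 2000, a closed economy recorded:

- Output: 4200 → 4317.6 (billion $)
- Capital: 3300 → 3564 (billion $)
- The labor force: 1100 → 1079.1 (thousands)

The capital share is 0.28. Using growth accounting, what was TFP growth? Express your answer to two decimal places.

TFP grew 1.93%.

Output growth = (4317.6 − 4200) / 4200 = 2.8%.
Capital growth = (3564 − 3300) / 3300 = 8%.
The labor force growth = (1079.1 − 1100) / 1100 = -1.9%.
Labor's share = 1 − 0.28 = 0.72.
Capital: 0.28 × 8 = 2.24 pp.
The labor force: 0.72 × (-1.9) = -1.368 pp.
TFP growth = 2.8 − 0.872 = 1.928%.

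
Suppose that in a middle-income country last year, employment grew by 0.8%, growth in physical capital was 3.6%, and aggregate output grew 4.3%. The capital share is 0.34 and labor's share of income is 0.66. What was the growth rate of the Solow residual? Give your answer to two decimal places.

The Solow residual growth was 2.55%.

Labor's share = 1 − 0.34 = 0.66.
Physical capital: 0.34 × 3.6 = 1.224 pp.
Employment: 0.66 × 0.8 = 0.528 pp.
TFP growth = 4.3 − 1.752 = 2.548%.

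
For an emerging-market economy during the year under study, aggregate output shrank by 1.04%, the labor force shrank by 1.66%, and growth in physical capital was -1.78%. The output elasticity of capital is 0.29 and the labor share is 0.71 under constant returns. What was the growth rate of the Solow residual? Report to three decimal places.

Labor's share = 1 − 0.29 = 0.71.
Physical capital: 0.29 × (-1.78) = -0.5162 pp.
The labor force: 0.71 × (-1.66) = -1.1786 pp.
TFP growth = -1.04 + 1.6948 = 0.6548%.

0.655%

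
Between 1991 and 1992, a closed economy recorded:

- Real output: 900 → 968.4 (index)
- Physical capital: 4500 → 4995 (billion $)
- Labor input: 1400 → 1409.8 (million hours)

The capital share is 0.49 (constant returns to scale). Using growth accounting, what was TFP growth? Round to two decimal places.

Real output growth = (968.4 − 900) / 900 = 7.6%.
Physical capital growth = (4995 − 4500) / 4500 = 11%.
Labor input growth = (1409.8 − 1400) / 1400 = 0.7%.
Labor's share = 1 − 0.49 = 0.51.
Physical capital: 0.49 × 11 = 5.39 pp.
Labor input: 0.51 × 0.7 = 0.357 pp.
TFP growth = 7.6 − 5.747 = 1.853%.

1.85%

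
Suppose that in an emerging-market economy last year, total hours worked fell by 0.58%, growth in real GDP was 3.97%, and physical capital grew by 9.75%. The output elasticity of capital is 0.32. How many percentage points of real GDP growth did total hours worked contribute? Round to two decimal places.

-0.39

Labor's share = 1 − 0.32 = 0.68.
Contribution = share × growth = 0.68 × (-0.58) = -0.3944 pp.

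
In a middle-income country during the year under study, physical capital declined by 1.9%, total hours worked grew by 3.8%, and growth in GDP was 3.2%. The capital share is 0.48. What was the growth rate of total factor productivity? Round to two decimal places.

2.14%

Labor's share = 1 − 0.48 = 0.52.
Physical capital: 0.48 × (-1.9) = -0.912 pp.
Total hours worked: 0.52 × 3.8 = 1.976 pp.
TFP growth = 3.2 − 1.064 = 2.136%.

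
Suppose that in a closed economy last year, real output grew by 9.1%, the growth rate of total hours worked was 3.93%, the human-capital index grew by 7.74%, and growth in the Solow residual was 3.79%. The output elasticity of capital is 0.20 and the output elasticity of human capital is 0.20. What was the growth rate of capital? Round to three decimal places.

Labor's share = 1 − 0.2 − 0.2 = 0.6.
gY = gA + 0.2×7.74 + 0.6×3.93 + 0.2×g.
0.2×g = 9.1 − 3.79 − 3.906 = 1.404.
g = 1.404 / 0.2 = 7.02%.

7.020%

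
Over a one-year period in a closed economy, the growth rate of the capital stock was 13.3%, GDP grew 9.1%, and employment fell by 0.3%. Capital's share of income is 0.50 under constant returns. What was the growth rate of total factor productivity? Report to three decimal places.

Labor's share = 1 − 0.5 = 0.5.
The capital stock: 0.5 × 13.3 = 6.65 pp.
Employment: 0.5 × (-0.3) = -0.15 pp.
TFP growth = 9.1 − 6.5 = 2.6%.

Total factor productivity growth was 2.600%.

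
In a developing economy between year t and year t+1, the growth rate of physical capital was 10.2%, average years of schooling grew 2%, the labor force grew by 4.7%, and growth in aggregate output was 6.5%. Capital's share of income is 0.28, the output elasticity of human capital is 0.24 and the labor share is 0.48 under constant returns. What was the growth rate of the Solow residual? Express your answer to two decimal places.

Labor's share = 1 − 0.28 − 0.24 = 0.48.
Physical capital: 0.28 × 10.2 = 2.856 pp.
Average years of schooling: 0.24 × 2 = 0.48 pp.
The labor force: 0.48 × 4.7 = 2.256 pp.
TFP growth = 6.5 − 5.592 = 0.908%.

The Solow residual grew 0.91%.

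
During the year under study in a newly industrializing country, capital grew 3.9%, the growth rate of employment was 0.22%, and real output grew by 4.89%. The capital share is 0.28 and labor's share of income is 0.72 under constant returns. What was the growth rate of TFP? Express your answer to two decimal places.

3.64%

Labor's share = 1 − 0.28 = 0.72.
Capital: 0.28 × 3.9 = 1.092 pp.
Employment: 0.72 × 0.22 = 0.1584 pp.
TFP growth = 4.89 − 1.2504 = 3.6396%.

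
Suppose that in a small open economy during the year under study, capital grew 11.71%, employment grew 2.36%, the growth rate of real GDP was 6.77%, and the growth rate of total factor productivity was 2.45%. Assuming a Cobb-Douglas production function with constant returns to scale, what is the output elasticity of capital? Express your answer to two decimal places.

0.21

gY = gA + α·gK + (1−α)·gL, so gY − gA − gL = α(gK − gL).
6.77 − 2.45 − 2.36 = α × (11.71 − 2.36).
1.96 = 9.35 α, so α = 0.2096.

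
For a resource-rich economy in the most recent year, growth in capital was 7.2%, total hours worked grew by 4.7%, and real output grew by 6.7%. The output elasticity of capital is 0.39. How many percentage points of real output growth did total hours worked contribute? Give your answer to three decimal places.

Labor's share = 1 − 0.39 = 0.61.
Contribution = share × growth = 0.61 × 4.7 = 2.867 pp.

2.867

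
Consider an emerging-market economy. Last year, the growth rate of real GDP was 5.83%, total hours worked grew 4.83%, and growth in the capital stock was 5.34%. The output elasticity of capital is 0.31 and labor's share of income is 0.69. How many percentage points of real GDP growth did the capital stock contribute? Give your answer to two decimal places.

1.66 percentage points

Contribution = share × growth = 0.31 × 5.34 = 1.6554 pp.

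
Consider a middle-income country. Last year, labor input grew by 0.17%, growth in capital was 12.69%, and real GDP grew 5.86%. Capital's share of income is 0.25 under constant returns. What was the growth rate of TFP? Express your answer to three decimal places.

TFP growth was 2.560%.

Labor's share = 1 − 0.25 = 0.75.
Capital: 0.25 × 12.69 = 3.1725 pp.
Labor input: 0.75 × 0.17 = 0.1275 pp.
TFP growth = 5.86 − 3.3 = 2.56%.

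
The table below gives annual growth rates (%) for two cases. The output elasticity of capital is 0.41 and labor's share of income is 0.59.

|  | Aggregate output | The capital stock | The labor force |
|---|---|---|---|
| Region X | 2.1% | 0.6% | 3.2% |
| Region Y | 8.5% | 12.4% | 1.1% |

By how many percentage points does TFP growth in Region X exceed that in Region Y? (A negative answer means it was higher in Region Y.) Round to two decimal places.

Labor's share = 1 − 0.41 = 0.59.
Region X: TFP = 2.1 − 0.246 − 1.888 = -0.034%.
Region Y: TFP = 8.5 − 5.084 − 0.649 = 2.767%.
Difference = -0.034 − (2.767) = -2.801 pp.

-2.80 percentage points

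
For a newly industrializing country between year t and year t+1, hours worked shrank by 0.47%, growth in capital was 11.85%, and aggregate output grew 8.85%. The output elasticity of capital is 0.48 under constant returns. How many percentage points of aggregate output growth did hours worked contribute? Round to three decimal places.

-0.244 percentage points

Labor's share = 1 − 0.48 = 0.52.
Contribution = share × growth = 0.52 × (-0.47) = -0.2444 pp.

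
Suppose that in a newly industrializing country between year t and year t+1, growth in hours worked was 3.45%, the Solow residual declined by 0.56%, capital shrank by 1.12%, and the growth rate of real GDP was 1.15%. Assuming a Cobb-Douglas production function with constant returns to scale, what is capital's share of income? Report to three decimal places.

Capital's share of income is 0.381.

gY = gA + α·gK + (1−α)·gL, so gY − gA − gL = α(gK − gL).
1.15 + 0.56 − 3.45 = α × (-1.12 − 3.45).
-1.74 = -4.57 α, so α = 0.38074.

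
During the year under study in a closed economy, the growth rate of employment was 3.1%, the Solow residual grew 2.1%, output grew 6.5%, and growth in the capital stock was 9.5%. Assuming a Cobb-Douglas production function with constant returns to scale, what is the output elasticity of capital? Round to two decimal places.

The output elasticity of capital is 0.20.

gY = gA + α·gK + (1−α)·gL, so gY − gA − gL = α(gK − gL).
6.5 − 2.1 − 3.1 = α × (9.5 − 3.1).
1.3 = 6.4 α, so α = 0.2031.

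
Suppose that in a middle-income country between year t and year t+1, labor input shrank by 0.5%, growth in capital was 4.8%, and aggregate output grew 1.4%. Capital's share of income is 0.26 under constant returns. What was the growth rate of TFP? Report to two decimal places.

Labor's share = 1 − 0.26 = 0.74.
Capital: 0.26 × 4.8 = 1.248 pp.
Labor input: 0.74 × (-0.5) = -0.37 pp.
TFP growth = 1.4 − 0.878 = 0.522%.

TFP growth was 0.52%.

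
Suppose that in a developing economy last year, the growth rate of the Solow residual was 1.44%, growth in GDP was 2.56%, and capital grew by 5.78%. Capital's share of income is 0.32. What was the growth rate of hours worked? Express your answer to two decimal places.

Labor's share = 1 − 0.32 = 0.68.
gY = gA + 0.32×5.78 + 0.68×g.
0.68×g = 2.56 − 1.44 − 1.8496 = -0.7296.
g = -0.7296 / 0.68 = -1.0729%.

-1.07%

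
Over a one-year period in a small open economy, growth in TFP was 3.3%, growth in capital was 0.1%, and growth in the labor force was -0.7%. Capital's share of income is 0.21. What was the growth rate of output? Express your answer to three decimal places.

2.768%

Labor's share = 1 − 0.21 = 0.79.
Capital: 0.21 × 0.1 = 0.021 pp.
The labor force: 0.79 × (-0.7) = -0.553 pp.
Output growth = 3.3 + (-0.532) = 2.768%.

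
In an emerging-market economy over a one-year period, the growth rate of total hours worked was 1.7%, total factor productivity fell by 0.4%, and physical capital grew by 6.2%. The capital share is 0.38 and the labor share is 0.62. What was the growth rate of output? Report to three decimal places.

Labor's share = 1 − 0.38 = 0.62.
Physical capital: 0.38 × 6.2 = 2.356 pp.
Total hours worked: 0.62 × 1.7 = 1.054 pp.
Output growth = -0.4 + 3.41 = 3.01%.

3.010%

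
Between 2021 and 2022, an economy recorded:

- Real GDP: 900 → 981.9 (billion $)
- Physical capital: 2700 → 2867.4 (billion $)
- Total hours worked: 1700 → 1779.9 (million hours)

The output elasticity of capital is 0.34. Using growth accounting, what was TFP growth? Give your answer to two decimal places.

Real GDP growth = (981.9 − 900) / 900 = 9.1%.
Physical capital growth = (2867.4 − 2700) / 2700 = 6.2%.
Total hours worked growth = (1779.9 − 1700) / 1700 = 4.7%.
Labor's share = 1 − 0.34 = 0.66.
Physical capital: 0.34 × 6.2 = 2.108 pp.
Total hours worked: 0.66 × 4.7 = 3.102 pp.
TFP growth = 9.1 − 5.21 = 3.89%.

3.89%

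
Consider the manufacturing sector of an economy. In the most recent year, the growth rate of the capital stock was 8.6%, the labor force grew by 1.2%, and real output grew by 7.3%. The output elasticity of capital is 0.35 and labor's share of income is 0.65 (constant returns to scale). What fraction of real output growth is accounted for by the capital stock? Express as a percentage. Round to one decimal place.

41.2%

The capital stock contributed 0.35 × 8.6 = 3.01 pp.
Share of growth = 3.01 / 7.3 × 100 = 41.233%.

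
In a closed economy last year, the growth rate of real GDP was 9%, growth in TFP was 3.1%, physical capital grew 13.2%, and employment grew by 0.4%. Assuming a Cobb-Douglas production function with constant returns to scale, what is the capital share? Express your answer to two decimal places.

0.43

gY = gA + α·gK + (1−α)·gL, so gY − gA − gL = α(gK − gL).
9 − 3.1 − 0.4 = α × (13.2 − 0.4).
5.5 = 12.8 α, so α = 0.4297.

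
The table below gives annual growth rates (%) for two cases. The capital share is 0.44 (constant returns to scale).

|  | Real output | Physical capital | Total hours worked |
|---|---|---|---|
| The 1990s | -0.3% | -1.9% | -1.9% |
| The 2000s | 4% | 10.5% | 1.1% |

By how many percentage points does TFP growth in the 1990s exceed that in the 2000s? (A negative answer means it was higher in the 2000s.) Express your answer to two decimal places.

2.84 percentage points

Labor's share = 1 − 0.44 = 0.56.
The 1990s: TFP = -0.3 + 0.836 + 1.064 = 1.6%.
The 2000s: TFP = 4 − 4.62 − 0.616 = -1.236%.
Difference = 1.6 − (-1.236) = 2.836 pp.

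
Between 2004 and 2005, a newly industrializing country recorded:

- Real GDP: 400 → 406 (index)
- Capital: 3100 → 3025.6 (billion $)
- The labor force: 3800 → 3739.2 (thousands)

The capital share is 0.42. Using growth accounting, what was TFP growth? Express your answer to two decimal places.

Real GDP growth = (406 − 400) / 400 = 1.5%.
Capital growth = (3025.6 − 3100) / 3100 = -2.4%.
The labor force growth = (3739.2 − 3800) / 3800 = -1.6%.
Labor's share = 1 − 0.42 = 0.58.
Capital: 0.42 × (-2.4) = -1.008 pp.
The labor force: 0.58 × (-1.6) = -0.928 pp.
TFP growth = 1.5 + 1.936 = 3.436%.

3.44%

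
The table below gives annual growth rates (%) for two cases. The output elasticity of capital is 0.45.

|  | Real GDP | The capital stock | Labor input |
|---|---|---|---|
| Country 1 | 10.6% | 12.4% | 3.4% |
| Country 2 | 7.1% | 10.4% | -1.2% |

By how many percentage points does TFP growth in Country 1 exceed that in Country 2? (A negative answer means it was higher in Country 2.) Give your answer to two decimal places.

Labor's share = 1 − 0.45 = 0.55.
Country 1: TFP = 10.6 − 5.58 − 1.87 = 3.15%.
Country 2: TFP = 7.1 − 4.68 + 0.66 = 3.08%.
Difference = 3.15 − (3.08) = 0.07 pp.

0.07 percentage points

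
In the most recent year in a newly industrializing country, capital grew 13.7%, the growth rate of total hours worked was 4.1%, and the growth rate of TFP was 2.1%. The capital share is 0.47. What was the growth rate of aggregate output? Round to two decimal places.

Labor's share = 1 − 0.47 = 0.53.
Capital: 0.47 × 13.7 = 6.439 pp.
Total hours worked: 0.53 × 4.1 = 2.173 pp.
Output growth = 2.1 + 8.612 = 10.712%.

Aggregate output grew 10.71%.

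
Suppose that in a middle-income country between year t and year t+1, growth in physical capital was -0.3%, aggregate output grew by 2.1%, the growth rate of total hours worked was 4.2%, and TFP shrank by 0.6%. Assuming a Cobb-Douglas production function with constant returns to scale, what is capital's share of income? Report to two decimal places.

Capital's share of income is 0.33.

gY = gA + α·gK + (1−α)·gL, so gY − gA − gL = α(gK − gL).
2.1 + 0.6 − 4.2 = α × (-0.3 − 4.2).
-1.5 = -4.5 α, so α = 0.3333.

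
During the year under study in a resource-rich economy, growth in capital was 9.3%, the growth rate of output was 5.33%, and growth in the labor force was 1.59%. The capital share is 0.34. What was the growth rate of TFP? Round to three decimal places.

Labor's share = 1 − 0.34 = 0.66.
Capital: 0.34 × 9.3 = 3.162 pp.
The labor force: 0.66 × 1.59 = 1.0494 pp.
TFP growth = 5.33 − 4.2114 = 1.1186%.

1.119%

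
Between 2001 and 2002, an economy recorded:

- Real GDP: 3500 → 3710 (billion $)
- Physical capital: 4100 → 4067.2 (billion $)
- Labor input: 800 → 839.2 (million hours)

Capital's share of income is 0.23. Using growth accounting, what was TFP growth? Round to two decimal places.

Real GDP growth = (3710 − 3500) / 3500 = 6%.
Physical capital growth = (4067.2 − 4100) / 4100 = -0.8%.
Labor input growth = (839.2 − 800) / 800 = 4.9%.
Labor's share = 1 − 0.23 = 0.77.
Physical capital: 0.23 × (-0.8) = -0.184 pp.
Labor input: 0.77 × 4.9 = 3.773 pp.
TFP growth = 6 − 3.589 = 2.411%.

TFP grew 2.41%.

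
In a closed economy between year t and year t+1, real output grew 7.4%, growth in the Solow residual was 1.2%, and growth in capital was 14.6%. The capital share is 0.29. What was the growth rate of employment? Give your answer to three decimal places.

2.769%

Labor's share = 1 − 0.29 = 0.71.
gY = gA + 0.29×14.6 + 0.71×g.
0.71×g = 7.4 − 1.2 − 4.234 = 1.966.
g = 1.966 / 0.71 = 2.76901%.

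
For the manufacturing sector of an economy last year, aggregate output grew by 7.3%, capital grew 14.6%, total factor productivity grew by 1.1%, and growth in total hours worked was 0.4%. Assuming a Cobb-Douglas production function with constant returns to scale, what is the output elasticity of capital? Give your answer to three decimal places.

gY = gA + α·gK + (1−α)·gL, so gY − gA − gL = α(gK − gL).
7.3 − 1.1 − 0.4 = α × (14.6 − 0.4).
5.8 = 14.2 α, so α = 0.40845.

0.408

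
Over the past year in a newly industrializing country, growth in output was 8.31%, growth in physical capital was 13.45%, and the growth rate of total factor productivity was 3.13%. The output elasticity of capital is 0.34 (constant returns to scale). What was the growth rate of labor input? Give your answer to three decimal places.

Labor's share = 1 − 0.34 = 0.66.
gY = gA + 0.34×13.45 + 0.66×g.
0.66×g = 8.31 − 3.13 − 4.573 = 0.607.
g = 0.607 / 0.66 = 0.9197%.

0.920%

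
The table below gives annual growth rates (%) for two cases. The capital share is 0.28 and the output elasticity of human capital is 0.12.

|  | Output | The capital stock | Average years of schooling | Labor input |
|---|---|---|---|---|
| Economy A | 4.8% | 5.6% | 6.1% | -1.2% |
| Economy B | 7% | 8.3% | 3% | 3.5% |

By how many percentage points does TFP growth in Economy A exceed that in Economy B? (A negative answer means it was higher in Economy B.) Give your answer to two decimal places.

Labor's share = 1 − 0.28 − 0.12 = 0.6.
Economy A: TFP = 4.8 − 1.568 − 0.732 + 0.72 = 3.22%.
Economy B: TFP = 7 − 2.324 − 0.36 − 2.1 = 2.216%.
Difference = 3.22 − (2.216) = 1.004 pp.

1.00 percentage points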